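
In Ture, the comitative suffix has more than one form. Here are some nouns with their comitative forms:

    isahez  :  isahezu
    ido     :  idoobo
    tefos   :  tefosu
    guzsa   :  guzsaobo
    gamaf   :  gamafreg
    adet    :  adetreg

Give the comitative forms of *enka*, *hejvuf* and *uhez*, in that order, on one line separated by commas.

enkaobo, hejvufreg, uhezu

The alternation tracks the final sound of the stem — -u when the stem ends in a sibilant (*isahez*, *tefos*); -reg when the stem ends in a non-sibilant consonant (*gamaf*, *adet*); -obo when the stem ends in a vowel (*ido*, *guzsa*).
The final sound of *enka* is /a/, which is a vowel, so the suffix is -obo, giving *enkaobo*.
Since the final sound of *hejvuf* is /f/ (a non-sibilant consonant), it takes -reg, giving *hejvufreg*.
*uhez* — final sound /z/ (a sibilant) → -u → *uhezu*.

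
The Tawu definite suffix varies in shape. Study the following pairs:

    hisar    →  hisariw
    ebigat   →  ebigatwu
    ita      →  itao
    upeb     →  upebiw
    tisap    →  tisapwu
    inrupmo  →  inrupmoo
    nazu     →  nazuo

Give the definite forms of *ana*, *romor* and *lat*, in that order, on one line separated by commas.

The suffix is conditioned by the final sound: -wu when the stem ends in a voiceless consonant (*ebigat*, *tisap*); -iw when the stem ends in a voiced consonant (*hisar*, *upeb*); -o when the stem ends in a vowel (*ita*, *inrupmo*, *nazu*).
*ana* — final sound /a/ (a vowel) → -o → *anao*.
The final sound of *romor* is /r/, which is a voiced consonant, so the suffix is -iw, giving *romoriw*.
*lat* — final sound /t/ (a voiceless consonant) → -wu → *latwu*.

anao, romoriw, latwu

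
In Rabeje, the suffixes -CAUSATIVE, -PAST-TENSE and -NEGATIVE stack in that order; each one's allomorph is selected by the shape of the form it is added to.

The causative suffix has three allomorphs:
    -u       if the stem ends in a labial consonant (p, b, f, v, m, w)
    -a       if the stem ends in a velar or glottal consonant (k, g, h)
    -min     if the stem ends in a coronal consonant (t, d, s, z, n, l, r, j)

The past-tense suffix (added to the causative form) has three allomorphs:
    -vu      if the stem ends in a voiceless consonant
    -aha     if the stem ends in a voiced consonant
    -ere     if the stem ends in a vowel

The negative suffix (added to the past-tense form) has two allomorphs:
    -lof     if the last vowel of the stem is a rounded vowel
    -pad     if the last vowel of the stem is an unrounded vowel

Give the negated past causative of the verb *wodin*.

*wodin* — final consonant /n/ (coronal) → -min → *wodinmin*.
Since the final sound of the causative form *wodinmin* is /n/ (a voiced consonant), it takes -aha, giving *wodinminaha*.
Since the last vowel of the past-tense form *wodinminaha* is /a/ (an unrounded vowel), it takes -pad, giving *wodinminahapad*.

wodinminahapad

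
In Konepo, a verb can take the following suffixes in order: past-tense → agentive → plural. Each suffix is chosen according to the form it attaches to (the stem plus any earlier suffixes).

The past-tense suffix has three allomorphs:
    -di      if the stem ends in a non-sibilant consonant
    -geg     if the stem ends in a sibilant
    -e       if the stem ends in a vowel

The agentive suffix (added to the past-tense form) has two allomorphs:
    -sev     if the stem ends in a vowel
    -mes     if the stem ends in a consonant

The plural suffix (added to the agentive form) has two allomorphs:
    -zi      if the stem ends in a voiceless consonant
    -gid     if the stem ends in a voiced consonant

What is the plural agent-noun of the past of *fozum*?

The final sound of *fozum* is /m/, which is a non-sibilant consonant, so the past-tense suffix is -di, giving *fozumdi*.
The final sound of the past-tense form *fozumdi* is /i/, which is a vowel, so the agentive suffix is -sev, giving *fozumdisev*.
Since the final consonant of the agentive form *fozumdisev* is /v/ (voiced), it takes -gid, giving *fozumdisevgid*.

fozumdisevgid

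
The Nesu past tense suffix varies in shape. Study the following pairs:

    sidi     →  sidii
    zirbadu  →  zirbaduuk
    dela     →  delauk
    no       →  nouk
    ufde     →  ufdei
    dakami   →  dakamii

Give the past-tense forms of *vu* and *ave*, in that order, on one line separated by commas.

The pattern is front/back vowel harmony: -i when the last vowel of the stem is a front vowel (*sidi*, *ufde*, *dakami*); -uk when the last vowel of the stem is a back vowel (*zirbadu*, *dela*, *no*).
Since the last vowel of *vu* is /u/ (a back vowel), it takes -uk, giving *vuuk*.
*ave* — last vowel /e/ (a front vowel) → -i → *avei*.

vuuk, avei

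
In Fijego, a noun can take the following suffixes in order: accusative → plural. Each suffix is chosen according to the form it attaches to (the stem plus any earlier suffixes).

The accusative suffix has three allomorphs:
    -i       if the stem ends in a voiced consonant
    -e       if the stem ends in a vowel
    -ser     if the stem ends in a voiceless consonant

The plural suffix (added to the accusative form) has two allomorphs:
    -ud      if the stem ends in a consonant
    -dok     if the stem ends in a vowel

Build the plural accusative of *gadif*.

gadifserud

The final sound of *gadif* is /f/, which is a voiceless consonant, so the accusative suffix is -ser, giving *gadifser*.
Since the final sound of the accusative form *gadifser* is /r/ (a consonant), it takes -ud, giving *gadifserud*.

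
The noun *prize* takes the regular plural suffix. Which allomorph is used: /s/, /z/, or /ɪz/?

The stem *prize* ends in a sibilant (/s, z, ʃ, ʒ, tʃ, dʒ/).
The plural suffix surfaces as /ɪz/ after sibilants, /s/ after other voiceless consonants, and /z/ after other voiced sounds.
So the plural -s on *prize* is pronounced /ɪz/.

/ɪz/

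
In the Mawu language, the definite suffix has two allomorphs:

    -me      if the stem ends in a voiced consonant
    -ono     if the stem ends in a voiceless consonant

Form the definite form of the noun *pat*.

*pat* — final consonant /t/ (voiceless) → -ono → *patono*.

patono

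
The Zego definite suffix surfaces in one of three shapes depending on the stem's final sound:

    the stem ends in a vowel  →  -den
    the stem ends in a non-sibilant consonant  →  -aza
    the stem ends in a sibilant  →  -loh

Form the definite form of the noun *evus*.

evusloh

*evus* — final sound /s/ (a sibilant) → -loh → *evusloh*.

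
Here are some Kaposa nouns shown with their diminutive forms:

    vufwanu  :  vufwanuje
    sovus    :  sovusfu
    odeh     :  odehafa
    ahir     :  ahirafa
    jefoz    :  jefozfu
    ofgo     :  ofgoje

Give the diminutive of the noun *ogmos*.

The pattern is sibilance of the final sound: -fu when the stem ends in a sibilant (*sovus*, *jefoz*); -afa when the stem ends in a non-sibilant consonant (*odeh*, *ahir*); -je when the stem ends in a vowel (*vufwanu*, *ofgo*).
Since the final sound of *ogmos* is /s/ (a sibilant), it takes -fu, giving *ogmosfu*.

ogmosfu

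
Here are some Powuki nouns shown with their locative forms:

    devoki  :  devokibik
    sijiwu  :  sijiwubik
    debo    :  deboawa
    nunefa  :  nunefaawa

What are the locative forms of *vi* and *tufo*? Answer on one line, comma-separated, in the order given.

The alternation tracks the last vowel of the stem — -bik when the last vowel of the stem is a high vowel (*devoki*, *sijiwu*); -awa when the last vowel of the stem is a non-high vowel (*debo*, *nunefa*).
Since the last vowel of *vi* is /i/ (a high vowel), it takes -bik, giving *vibik*.
*tufo*: last vowel = /o/, a non-high vowel → -awa → *tufoawa*.

vibik, tufoawa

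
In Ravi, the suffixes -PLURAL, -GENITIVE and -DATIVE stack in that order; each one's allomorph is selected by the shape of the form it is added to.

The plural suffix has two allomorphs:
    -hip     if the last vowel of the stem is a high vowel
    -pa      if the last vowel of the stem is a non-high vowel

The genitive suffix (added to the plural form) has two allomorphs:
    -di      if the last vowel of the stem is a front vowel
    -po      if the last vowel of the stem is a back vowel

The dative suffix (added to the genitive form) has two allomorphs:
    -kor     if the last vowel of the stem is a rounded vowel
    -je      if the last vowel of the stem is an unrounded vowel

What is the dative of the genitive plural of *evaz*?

The last vowel of *evaz* is /a/, which is a non-high vowel, so the plural suffix is -pa, giving *evazpa*.
The plural form *evazpa* — last vowel /a/ (a back vowel) → -po → *evazpapo*.
Since the last vowel of the genitive form *evazpapo* is /o/ (a rounded vowel), it takes -kor, giving *evazpapokor*.

evazpapokor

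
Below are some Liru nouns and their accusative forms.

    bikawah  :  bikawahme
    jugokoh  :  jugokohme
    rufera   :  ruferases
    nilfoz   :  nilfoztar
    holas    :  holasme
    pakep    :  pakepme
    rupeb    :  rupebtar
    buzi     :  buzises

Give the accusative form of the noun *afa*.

afases

The pattern is voicing of the final sound: -me when the stem ends in a voiceless consonant (*bikawah*, *jugokoh*, *holas*, *pakep*); -tar when the stem ends in a voiced consonant (*nilfoz*, *rupeb*); -ses when the stem ends in a vowel (*rufera*, *buzi*).
*afa* — final sound /a/ (a vowel) → -ses → *afases*.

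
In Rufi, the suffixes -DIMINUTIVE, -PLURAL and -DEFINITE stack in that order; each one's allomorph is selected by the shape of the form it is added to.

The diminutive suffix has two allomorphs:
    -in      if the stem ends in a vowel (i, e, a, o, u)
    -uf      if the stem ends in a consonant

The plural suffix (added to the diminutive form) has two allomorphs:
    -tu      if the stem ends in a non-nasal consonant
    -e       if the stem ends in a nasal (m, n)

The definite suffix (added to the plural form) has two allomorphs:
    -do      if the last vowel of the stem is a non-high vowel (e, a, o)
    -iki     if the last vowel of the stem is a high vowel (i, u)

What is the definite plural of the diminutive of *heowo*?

heowoinedo

Since the final sound of *heowo* is /o/ (a vowel), it takes -in, giving *heowoin*.
Since the final consonant of the diminutive form *heowoin* is /n/ (a nasal), it takes -e, giving *heowoine*.
The plural form *heowoine*: last vowel = /e/, a non-high vowel → -do → *heowoinedo*.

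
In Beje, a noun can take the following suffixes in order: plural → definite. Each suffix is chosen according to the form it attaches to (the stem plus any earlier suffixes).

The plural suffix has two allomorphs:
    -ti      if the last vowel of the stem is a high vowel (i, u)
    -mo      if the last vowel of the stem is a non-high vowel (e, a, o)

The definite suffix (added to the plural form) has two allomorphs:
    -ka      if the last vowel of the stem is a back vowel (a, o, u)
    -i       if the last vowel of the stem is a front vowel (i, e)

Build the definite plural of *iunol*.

iunolmoka

*iunol* — last vowel /o/ (a non-high vowel) → -mo → *iunolmo*.
The plural form *iunolmo*: last vowel = /o/, a back vowel → -ka → *iunolmoka*.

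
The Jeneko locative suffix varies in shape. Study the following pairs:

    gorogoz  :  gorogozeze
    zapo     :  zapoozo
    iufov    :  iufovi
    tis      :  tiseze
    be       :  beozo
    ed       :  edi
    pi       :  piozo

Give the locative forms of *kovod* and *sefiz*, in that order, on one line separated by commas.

The alternation tracks the final sound of the stem — -eze when the stem ends in a sibilant (*gorogoz*, *tis*); -i when the stem ends in a non-sibilant consonant (*iufov*, *ed*); -ozo when the stem ends in a vowel (*zapo*, *be*, *pi*).
The final sound of *kovod* is /d/, which is a non-sibilant consonant, so the suffix is -i, giving *kovodi*.
Since the final sound of *sefiz* is /z/ (a sibilant), it takes -eze, giving *sefizeze*.

kovodi, sefizeze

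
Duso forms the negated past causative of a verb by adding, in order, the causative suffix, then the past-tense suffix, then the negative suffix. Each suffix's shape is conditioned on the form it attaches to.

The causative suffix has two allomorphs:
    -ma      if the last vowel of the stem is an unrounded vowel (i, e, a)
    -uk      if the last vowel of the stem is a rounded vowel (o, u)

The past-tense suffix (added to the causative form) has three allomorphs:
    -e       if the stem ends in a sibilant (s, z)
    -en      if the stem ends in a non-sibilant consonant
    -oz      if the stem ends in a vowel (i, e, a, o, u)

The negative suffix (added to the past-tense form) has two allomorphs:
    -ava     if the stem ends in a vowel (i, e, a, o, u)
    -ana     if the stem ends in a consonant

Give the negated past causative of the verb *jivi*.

jivimaozana

*jivi* — last vowel /i/ (an unrounded vowel) → -ma → *jivima*.
Since the final sound of the causative form *jivima* is /a/ (a vowel), it takes -oz, giving *jivimaoz*.
The final sound of the past-tense form *jivimaoz* is /z/, which is a consonant, so the negative suffix is -ana, giving *jivimaozana*.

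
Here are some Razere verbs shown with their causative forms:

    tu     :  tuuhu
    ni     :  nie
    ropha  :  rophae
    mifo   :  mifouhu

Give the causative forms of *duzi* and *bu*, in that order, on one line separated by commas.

duzie, buuhu

The alternation tracks the last vowel of the stem — -uhu when the last vowel of the stem is a rounded vowel (*tu*, *mifo*); -e when the last vowel of the stem is an unrounded vowel (*ni*, *ropha*).
*duzi*: last vowel = /i/, an unrounded vowel → -e → *duzie*.
Since the last vowel of *bu* is /u/ (a rounded vowel), it takes -uhu, giving *buuhu*.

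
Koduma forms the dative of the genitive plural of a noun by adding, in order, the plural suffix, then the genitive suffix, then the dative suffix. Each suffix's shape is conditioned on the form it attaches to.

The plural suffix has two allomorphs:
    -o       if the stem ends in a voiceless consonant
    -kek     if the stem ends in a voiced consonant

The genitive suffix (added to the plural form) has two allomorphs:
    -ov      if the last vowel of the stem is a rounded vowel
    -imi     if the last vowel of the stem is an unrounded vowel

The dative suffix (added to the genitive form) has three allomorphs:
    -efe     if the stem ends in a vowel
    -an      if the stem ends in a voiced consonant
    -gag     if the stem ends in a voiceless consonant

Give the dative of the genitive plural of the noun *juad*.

Since the final consonant of *juad* is /d/ (voiced), it takes -kek, giving *juadkek*.
The plural form *juadkek* — last vowel /e/ (an unrounded vowel) → -imi → *juadkekimi*.
The genitive form *juadkekimi*: final sound = /i/, a vowel → -efe → *juadkekimiefe*.

juadkekimiefe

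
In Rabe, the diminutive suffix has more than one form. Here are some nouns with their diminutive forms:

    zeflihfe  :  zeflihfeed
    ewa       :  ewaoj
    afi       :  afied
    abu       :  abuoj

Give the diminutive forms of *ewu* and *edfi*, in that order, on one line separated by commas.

Looking at the last vowel of each stem: -ed when the last vowel of the stem is a front vowel (*zeflihfe*, *afi*); -oj when the last vowel of the stem is a back vowel (*ewa*, *abu*).
*ewu* — last vowel /u/ (a back vowel) → -oj → *ewuoj*.
The last vowel of *edfi* is /i/, which is a front vowel, so the suffix is -ed, giving *edfied*.

ewuoj, edfied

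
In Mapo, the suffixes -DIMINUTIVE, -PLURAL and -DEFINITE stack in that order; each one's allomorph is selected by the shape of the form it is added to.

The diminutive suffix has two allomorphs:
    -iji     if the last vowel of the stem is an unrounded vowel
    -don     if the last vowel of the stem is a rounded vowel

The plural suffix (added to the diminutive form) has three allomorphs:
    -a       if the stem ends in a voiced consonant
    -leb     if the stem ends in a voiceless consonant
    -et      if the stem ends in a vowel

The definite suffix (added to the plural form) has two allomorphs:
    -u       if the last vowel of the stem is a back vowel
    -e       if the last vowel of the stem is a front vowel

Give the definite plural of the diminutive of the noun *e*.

Since the last vowel of *e* is /e/ (an unrounded vowel), it takes -iji, giving *eiji*.
Since the final sound of the diminutive form *eiji* is /i/ (a vowel), it takes -et, giving *eijiet*.
The last vowel of the plural form *eijiet* is /e/, which is a front vowel, so the definite suffix is -e, giving *eijiete*.

eijiete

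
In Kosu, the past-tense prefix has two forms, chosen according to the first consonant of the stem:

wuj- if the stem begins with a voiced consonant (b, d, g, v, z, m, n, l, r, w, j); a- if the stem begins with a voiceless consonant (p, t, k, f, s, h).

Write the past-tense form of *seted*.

The first consonant of *seted* is /s/, which is voiceless, so the prefix is a-, giving *aseted*.

aseted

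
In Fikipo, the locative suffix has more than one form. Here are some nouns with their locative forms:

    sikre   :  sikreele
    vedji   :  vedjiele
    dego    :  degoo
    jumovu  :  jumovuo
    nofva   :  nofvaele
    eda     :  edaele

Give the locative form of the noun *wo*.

woo

The alternation tracks the last vowel of the stem — -o when the last vowel of the stem is a rounded vowel (*dego*, *jumovu*); -ele when the last vowel of the stem is an unrounded vowel (*sikre*, *vedji*, *nofva*, *eda*).
Since the last vowel of *wo* is /o/ (a rounded vowel), it takes -o, giving *woo*.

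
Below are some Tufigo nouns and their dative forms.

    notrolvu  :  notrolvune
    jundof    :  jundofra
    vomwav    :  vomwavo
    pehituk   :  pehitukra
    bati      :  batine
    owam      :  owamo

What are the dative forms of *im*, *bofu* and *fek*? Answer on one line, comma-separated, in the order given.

The pattern is voicing of the final sound: -ra when the stem ends in a voiceless consonant (*jundof*, *pehituk*); -o when the stem ends in a voiced consonant (*vomwav*, *owam*); -ne when the stem ends in a vowel (*notrolvu*, *bati*).
The final sound of *im* is /m/, which is a voiced consonant, so the suffix is -o, giving *imo*.
The final sound of *bofu* is /u/, which is a vowel, so the suffix is -ne, giving *bofune*.
*fek* — final sound /k/ (a voiceless consonant) → -ra → *fekra*.

imo, bofune, fekra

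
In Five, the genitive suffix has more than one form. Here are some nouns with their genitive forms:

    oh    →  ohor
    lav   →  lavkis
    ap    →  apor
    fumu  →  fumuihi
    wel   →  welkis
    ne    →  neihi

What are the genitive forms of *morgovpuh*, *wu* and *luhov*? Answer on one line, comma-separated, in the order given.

morgovpuhor, wuihi, luhovkis

The suffix is conditioned by the final sound: -or when the stem ends in a voiceless consonant (*oh*, *ap*); -kis when the stem ends in a voiced consonant (*lav*, *wel*); -ihi when the stem ends in a vowel (*fumu*, *ne*).
*morgovpuh* — final sound /h/ (a voiceless consonant) → -or → *morgovpuhor*.
*wu*: final sound = /u/, a vowel → -ihi → *wuihi*.
Since the final sound of *luhov* is /v/ (a voiced consonant), it takes -kis, giving *luhovkis*.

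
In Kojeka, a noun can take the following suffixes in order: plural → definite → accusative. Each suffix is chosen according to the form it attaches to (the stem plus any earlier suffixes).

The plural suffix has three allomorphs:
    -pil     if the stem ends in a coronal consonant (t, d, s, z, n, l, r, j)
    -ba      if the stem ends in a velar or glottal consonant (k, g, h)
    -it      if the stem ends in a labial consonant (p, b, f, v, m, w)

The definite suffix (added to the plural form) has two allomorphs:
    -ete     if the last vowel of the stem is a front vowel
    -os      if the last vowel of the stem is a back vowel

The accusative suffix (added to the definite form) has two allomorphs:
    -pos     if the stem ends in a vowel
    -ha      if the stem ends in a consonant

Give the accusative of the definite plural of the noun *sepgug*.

sepgugbaosha

*sepgug* — final consonant /g/ (velar/glottal) → -ba → *sepgugba*.
The plural form *sepgugba*: last vowel = /a/, a back vowel → -os → *sepgugbaos*.
The definite form *sepgugbaos*: final sound = /s/, a consonant → -ha → *sepgugbaosha*.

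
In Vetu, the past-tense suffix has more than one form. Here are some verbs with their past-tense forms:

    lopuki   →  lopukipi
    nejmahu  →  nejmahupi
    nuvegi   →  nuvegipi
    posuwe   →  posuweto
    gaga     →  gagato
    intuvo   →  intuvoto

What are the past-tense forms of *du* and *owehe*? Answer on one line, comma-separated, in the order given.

dupi, oweheto

The suffix is conditioned by the last vowel: -pi when the last vowel of the stem is a high vowel (*lopuki*, *nejmahu*, *nuvegi*); -to when the last vowel of the stem is a non-high vowel (*posuwe*, *gaga*, *intuvo*).
*du* — last vowel /u/ (a high vowel) → -pi → *dupi*.
*owehe* — last vowel /e/ (a non-high vowel) → -to → *oweheto*.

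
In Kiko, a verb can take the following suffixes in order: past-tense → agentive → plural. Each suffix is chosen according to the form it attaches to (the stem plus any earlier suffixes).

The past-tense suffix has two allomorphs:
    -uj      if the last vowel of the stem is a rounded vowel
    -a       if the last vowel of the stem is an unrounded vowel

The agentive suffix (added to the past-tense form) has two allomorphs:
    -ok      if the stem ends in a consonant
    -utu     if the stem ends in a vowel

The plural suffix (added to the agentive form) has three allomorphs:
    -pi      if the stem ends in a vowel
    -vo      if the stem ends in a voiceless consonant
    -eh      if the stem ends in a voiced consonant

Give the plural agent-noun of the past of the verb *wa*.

waautupi

*wa*: last vowel = /a/, an unrounded vowel → -a → *waa*.
The past-tense form *waa* — final sound /a/ (a vowel) → -utu → *waautu*.
The agentive form *waautu* — final sound /u/ (a vowel) → -pi → *waautupi*.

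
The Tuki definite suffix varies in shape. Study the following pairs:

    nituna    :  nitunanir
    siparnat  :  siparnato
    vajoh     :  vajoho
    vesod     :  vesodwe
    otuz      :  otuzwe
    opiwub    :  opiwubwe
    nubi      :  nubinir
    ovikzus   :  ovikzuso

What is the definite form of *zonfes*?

zonfeso

The pattern is voicing of the final sound: -o when the stem ends in a voiceless consonant (*siparnat*, *vajoh*, *ovikzus*); -we when the stem ends in a voiced consonant (*vesod*, *otuz*, *opiwub*); -nir when the stem ends in a vowel (*nituna*, *nubi*).
Since the final sound of *zonfes* is /s/ (a voiceless consonant), it takes -o, giving *zonfeso*.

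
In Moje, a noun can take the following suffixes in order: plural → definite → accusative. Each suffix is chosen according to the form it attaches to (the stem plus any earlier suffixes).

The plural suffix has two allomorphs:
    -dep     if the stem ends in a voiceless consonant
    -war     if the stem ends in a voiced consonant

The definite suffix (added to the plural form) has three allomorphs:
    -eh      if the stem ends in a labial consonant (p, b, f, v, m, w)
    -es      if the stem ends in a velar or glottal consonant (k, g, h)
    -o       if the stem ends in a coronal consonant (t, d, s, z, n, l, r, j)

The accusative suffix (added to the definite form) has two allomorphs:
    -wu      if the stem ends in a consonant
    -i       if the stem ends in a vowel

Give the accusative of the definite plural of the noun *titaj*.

The final consonant of *titaj* is /j/, which is voiced, so the plural suffix is -war, giving *titajwar*.
The final consonant of the plural form *titajwar* is /r/, which is coronal, so the definite suffix is -o, giving *titajwaro*.
The definite form *titajwaro*: final sound = /o/, a vowel → -i → *titajwaroi*.

titajwaroi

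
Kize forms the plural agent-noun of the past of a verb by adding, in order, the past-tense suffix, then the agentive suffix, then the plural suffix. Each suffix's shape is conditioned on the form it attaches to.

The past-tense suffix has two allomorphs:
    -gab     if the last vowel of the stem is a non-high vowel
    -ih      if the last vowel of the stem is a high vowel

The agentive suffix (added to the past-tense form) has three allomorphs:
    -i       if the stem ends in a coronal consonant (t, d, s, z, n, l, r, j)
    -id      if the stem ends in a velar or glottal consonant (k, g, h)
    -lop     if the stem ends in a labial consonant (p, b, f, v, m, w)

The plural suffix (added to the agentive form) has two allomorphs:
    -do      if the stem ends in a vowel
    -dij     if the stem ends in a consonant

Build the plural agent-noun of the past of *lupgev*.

*lupgev*: last vowel = /e/, a non-high vowel → -gab → *lupgevgab*.
The past-tense form *lupgevgab* — final consonant /b/ (labial) → -lop → *lupgevgablop*.
Since the final sound of the agentive form *lupgevgablop* is /p/ (a consonant), it takes -dij, giving *lupgevgablopdij*.

lupgevgablopdij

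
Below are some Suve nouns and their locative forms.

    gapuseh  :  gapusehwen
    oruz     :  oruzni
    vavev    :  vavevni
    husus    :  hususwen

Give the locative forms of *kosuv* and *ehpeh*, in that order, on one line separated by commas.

kosuvni, ehpehwen

The suffix is conditioned by the final consonant: -wen when the stem ends in a voiceless consonant (*gapuseh*, *husus*); -ni when the stem ends in a voiced consonant (*oruz*, *vavev*).
*kosuv*: final consonant = /v/, voiced → -ni → *kosuvni*.
*ehpeh* — final consonant /h/ (voiceless) → -wen → *ehpehwen*.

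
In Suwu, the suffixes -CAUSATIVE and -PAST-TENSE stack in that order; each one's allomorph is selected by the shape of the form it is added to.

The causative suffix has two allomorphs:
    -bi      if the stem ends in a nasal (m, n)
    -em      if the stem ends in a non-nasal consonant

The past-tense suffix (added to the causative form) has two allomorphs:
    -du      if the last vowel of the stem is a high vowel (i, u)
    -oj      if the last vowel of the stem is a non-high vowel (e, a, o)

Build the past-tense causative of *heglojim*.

heglojimbidu

*heglojim*: final consonant = /m/, a nasal → -bi → *heglojimbi*.
The causative form *heglojimbi*: last vowel = /i/, a high vowel → -du → *heglojimbidu*.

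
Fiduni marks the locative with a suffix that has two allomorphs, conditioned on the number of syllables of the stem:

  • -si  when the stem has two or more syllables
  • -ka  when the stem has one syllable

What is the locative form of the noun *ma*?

*ma* has one syllable, so the suffix is -ka, giving *maka*.

maka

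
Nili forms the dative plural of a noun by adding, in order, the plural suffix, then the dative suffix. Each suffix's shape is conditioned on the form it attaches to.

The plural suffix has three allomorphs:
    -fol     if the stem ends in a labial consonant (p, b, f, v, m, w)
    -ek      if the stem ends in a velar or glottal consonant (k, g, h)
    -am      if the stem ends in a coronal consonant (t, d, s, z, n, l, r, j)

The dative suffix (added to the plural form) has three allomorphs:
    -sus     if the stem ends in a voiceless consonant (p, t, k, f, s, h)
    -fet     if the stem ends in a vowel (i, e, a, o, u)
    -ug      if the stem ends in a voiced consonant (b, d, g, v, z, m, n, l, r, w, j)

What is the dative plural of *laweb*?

Since the final consonant of *laweb* is /b/ (labial), it takes -fol, giving *lawebfol*.
Since the final sound of the plural form *lawebfol* is /l/ (a voiced consonant), it takes -ug, giving *lawebfolug*.

lawebfolug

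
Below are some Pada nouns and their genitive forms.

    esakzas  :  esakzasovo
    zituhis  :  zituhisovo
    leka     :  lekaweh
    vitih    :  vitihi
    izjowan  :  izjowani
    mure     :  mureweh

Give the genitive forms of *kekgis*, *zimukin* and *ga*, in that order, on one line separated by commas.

The alternation tracks the final sound of the stem — -ovo when the stem ends in a sibilant (*esakzas*, *zituhis*); -i when the stem ends in a non-sibilant consonant (*vitih*, *izjowan*); -weh when the stem ends in a vowel (*leka*, *mure*).
Since the final sound of *kekgis* is /s/ (a sibilant), it takes -ovo, giving *kekgisovo*.
*zimukin* — final sound /n/ (a non-sibilant consonant) → -i → *zimukini*.
The final sound of *ga* is /a/, which is a vowel, so the suffix is -weh, giving *gaweh*.

kekgisovo, zimukini, gaweh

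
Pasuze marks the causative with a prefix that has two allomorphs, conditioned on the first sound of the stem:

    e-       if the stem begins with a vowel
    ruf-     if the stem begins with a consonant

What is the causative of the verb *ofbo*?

The first sound of *ofbo* is /o/, which is a vowel, so the prefix is e-, giving *eofbo*.

eofbo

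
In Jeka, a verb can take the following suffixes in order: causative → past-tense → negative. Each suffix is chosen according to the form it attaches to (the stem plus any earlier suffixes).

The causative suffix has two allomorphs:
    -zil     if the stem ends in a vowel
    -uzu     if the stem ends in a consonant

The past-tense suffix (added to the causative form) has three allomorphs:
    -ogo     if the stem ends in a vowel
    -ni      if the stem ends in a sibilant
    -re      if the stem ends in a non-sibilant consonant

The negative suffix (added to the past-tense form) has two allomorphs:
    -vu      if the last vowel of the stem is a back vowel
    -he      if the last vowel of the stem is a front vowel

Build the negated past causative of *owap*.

owapuzuogovu

Since the final sound of *owap* is /p/ (a consonant), it takes -uzu, giving *owapuzu*.
The final sound of the causative form *owapuzu* is /u/, which is a vowel, so the past-tense suffix is -ogo, giving *owapuzuogo*.
Since the last vowel of the past-tense form *owapuzuogo* is /o/ (a back vowel), it takes -vu, giving *owapuzuogovu*.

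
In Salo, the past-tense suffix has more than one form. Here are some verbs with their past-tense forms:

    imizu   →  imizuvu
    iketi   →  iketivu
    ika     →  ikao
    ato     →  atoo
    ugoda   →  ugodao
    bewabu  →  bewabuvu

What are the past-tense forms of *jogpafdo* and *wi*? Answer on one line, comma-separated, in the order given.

jogpafdoo, wivu

Looking at the last vowel of each stem: -vu when the last vowel of the stem is a high vowel (*imizu*, *iketi*, *bewabu*); -o when the last vowel of the stem is a non-high vowel (*ika*, *ato*, *ugoda*).
*jogpafdo*: last vowel = /o/, a non-high vowel → -o → *jogpafdoo*.
Since the last vowel of *wi* is /i/ (a high vowel), it takes -vu, giving *wivu*.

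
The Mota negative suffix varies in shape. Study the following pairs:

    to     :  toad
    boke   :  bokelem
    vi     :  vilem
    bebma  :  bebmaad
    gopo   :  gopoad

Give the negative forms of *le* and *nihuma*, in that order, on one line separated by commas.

The pattern is front/back vowel harmony: -lem when the last vowel of the stem is a front vowel (*boke*, *vi*); -ad when the last vowel of the stem is a back vowel (*to*, *bebma*, *gopo*).
*le* — last vowel /e/ (a front vowel) → -lem → *lelem*.
*nihuma*: last vowel = /a/, a back vowel → -ad → *nihumaad*.

lelem, nihumaad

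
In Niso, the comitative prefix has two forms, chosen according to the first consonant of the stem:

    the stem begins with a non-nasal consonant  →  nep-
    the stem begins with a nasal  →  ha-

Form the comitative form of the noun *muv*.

hamuv

Since the first consonant of *muv* is /m/ (a nasal), it takes ha-, giving *hamuv*.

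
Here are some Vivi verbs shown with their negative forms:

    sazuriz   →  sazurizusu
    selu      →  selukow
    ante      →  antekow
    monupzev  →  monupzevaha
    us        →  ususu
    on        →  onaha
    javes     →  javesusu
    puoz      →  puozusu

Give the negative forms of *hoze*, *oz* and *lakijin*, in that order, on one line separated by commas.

hozekow, ozusu, lakijinaha

The pattern is sibilance of the final sound: -usu when the stem ends in a sibilant (*sazuriz*, *us*, *javes*, *puoz*); -aha when the stem ends in a non-sibilant consonant (*monupzev*, *on*); -kow when the stem ends in a vowel (*selu*, *ante*).
*hoze* — final sound /e/ (a vowel) → -kow → *hozekow*.
*oz*: final sound = /z/, a sibilant → -usu → *ozusu*.
*lakijin* — final sound /n/ (a non-sibilant consonant) → -aha → *lakijinaha*.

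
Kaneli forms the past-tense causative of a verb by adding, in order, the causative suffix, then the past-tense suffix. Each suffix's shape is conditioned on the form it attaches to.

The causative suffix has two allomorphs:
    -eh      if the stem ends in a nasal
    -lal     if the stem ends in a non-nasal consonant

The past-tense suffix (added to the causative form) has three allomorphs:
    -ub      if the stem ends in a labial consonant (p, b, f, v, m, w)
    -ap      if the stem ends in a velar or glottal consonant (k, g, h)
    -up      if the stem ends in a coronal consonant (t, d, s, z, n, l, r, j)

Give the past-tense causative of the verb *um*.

umehap

Since the final consonant of *um* is /m/ (a nasal), it takes -eh, giving *umeh*.
Since the final consonant of the causative form *umeh* is /h/ (velar/glottal), it takes -ap, giving *umehap*.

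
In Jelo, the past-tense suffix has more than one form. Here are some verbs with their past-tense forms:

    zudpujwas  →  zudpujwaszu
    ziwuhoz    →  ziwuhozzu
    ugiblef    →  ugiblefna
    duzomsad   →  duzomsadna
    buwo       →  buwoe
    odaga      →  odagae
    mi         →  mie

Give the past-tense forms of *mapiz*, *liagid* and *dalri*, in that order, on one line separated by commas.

Looking at the final sound of each stem: -zu when the stem ends in a sibilant (*zudpujwas*, *ziwuhoz*); -na when the stem ends in a non-sibilant consonant (*ugiblef*, *duzomsad*); -e when the stem ends in a vowel (*buwo*, *odaga*, *mi*).
*mapiz*: final sound = /z/, a sibilant → -zu → *mapizzu*.
*liagid* — final sound /d/ (a non-sibilant consonant) → -na → *liagidna*.
*dalri*: final sound = /i/, a vowel → -e → *dalrie*.

mapizzu, liagidna, dalrie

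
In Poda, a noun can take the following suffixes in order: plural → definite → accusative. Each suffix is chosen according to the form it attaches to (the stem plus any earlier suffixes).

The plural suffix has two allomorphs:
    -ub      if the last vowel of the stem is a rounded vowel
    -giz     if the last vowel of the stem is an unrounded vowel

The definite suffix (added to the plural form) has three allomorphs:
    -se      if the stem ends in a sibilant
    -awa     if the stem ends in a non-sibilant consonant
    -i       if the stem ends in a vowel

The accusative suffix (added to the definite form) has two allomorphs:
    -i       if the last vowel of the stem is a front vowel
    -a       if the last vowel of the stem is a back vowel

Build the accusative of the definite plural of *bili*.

*bili* — last vowel /i/ (an unrounded vowel) → -giz → *biligiz*.
Since the final sound of the plural form *biligiz* is /z/ (a sibilant), it takes -se, giving *biligizse*.
The definite form *biligizse* — last vowel /e/ (a front vowel) → -i → *biligizsei*.

biligizsei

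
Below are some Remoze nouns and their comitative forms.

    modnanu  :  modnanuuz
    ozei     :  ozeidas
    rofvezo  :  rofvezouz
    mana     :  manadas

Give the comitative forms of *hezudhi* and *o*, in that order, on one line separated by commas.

hezudhidas, ouz

The suffix is conditioned by the last vowel: -uz when the last vowel of the stem is a rounded vowel (*modnanu*, *rofvezo*); -das when the last vowel of the stem is an unrounded vowel (*ozei*, *mana*).
The last vowel of *hezudhi* is /i/, which is an unrounded vowel, so the suffix is -das, giving *hezudhidas*.
*o*: last vowel = /o/, a rounded vowel → -uz → *ouz*.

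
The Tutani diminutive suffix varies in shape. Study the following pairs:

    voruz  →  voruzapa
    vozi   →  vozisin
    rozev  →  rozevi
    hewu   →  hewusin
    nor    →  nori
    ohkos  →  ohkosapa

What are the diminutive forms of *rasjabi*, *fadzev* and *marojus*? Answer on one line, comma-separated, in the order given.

Looking at the final sound of each stem: -apa when the stem ends in a sibilant (*voruz*, *ohkos*); -i when the stem ends in a non-sibilant consonant (*rozev*, *nor*); -sin when the stem ends in a vowel (*vozi*, *hewu*).
Since the final sound of *rasjabi* is /i/ (a vowel), it takes -sin, giving *rasjabisin*.
Since the final sound of *fadzev* is /v/ (a non-sibilant consonant), it takes -i, giving *fadzevi*.
*marojus* — final sound /s/ (a sibilant) → -apa → *marojusapa*.

rasjabisin, fadzevi, marojusapa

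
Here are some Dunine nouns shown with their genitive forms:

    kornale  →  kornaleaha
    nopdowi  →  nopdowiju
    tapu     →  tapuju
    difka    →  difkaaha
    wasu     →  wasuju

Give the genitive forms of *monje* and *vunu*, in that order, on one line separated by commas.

The pattern is height harmony: -ju when the last vowel of the stem is a high vowel (*nopdowi*, *tapu*, *wasu*); -aha when the last vowel of the stem is a non-high vowel (*kornale*, *difka*).
*monje* — last vowel /e/ (a non-high vowel) → -aha → *monjeaha*.
*vunu* — last vowel /u/ (a high vowel) → -ju → *vunuju*.

monjeaha, vunuju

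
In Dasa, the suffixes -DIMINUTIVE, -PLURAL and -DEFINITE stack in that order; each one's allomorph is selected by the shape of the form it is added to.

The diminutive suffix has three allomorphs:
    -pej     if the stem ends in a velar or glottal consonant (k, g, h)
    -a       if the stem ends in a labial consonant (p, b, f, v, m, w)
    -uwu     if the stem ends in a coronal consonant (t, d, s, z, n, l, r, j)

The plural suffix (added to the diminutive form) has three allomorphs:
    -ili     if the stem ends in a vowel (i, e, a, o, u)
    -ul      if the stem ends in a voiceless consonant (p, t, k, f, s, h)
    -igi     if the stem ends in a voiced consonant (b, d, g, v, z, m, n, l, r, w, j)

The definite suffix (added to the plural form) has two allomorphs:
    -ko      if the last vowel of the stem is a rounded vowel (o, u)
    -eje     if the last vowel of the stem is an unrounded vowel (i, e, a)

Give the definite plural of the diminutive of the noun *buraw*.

burawailieje

*buraw* — final consonant /w/ (labial) → -a → *burawa*.
The diminutive form *burawa*: final sound = /a/, a vowel → -ili → *burawaili*.
The last vowel of the plural form *burawaili* is /i/, which is an unrounded vowel, so the definite suffix is -eje, giving *burawailieje*.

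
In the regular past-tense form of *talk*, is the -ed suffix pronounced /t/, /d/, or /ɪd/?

The stem *talk* ends in a voiceless consonant other than /t/.
The -ed suffix is realized as /ɪd/ after /t, d/; as /t/ after other voiceless consonants; and as /d/ after other voiced sounds.
So -ed on *talk* is pronounced /t/.

/t/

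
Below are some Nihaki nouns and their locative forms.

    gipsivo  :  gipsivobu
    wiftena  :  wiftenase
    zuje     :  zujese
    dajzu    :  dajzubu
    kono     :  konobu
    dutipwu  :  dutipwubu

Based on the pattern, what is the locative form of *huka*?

The suffix is conditioned by the last vowel: -bu when the last vowel of the stem is a rounded vowel (*gipsivo*, *dajzu*, *kono*, *dutipwu*); -se when the last vowel of the stem is an unrounded vowel (*wiftena*, *zuje*).
*huka* — last vowel /a/ (an unrounded vowel) → -se → *hukase*.

hukase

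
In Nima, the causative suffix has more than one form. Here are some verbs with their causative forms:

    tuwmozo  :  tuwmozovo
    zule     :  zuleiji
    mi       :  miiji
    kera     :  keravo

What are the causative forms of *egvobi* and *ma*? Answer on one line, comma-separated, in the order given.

egvobiiji, mavo

The alternation tracks the last vowel of the stem — -iji when the last vowel of the stem is a front vowel (*zule*, *mi*); -vo when the last vowel of the stem is a back vowel (*tuwmozo*, *kera*).
*egvobi* — last vowel /i/ (a front vowel) → -iji → *egvobiiji*.
The last vowel of *ma* is /a/, which is a back vowel, so the suffix is -vo, giving *mavo*.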